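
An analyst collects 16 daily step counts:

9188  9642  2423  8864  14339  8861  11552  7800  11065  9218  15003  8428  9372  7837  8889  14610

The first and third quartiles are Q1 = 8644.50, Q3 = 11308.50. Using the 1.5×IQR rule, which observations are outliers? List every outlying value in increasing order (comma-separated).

2423

IQR = Q3 − Q1 = 11308.50 − 8644.50 = 2664.00.
Lower fence = Q1 − 1.5·IQR = 8644.50 − 3996.00 = 4648.50.
Upper fence = Q3 + 1.5·IQR = 11308.50 + 3996.00 = 15304.50.
2423 < 4648.50 → outlier.
All remaining values lie within [4648.50, 15304.50].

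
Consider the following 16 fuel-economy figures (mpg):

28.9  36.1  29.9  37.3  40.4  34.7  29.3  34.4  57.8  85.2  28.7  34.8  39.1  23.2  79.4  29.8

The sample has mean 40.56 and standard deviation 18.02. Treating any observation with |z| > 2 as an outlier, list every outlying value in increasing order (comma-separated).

Cutoffs at x̄ ± 2s: 40.56 ± 2·18.02 = [4.52, 76.60].
79.4: z = 2.16, |z| > 2 → outlier.
85.2: z = 2.48, |z| > 2 → outlier.
Every other value lies within [4.52, 76.60].

79.4, 85.2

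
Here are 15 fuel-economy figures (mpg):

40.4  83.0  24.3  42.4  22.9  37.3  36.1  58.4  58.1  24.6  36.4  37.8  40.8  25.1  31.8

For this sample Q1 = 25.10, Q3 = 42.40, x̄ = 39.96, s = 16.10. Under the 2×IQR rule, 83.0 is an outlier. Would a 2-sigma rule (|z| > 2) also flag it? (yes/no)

z = (83.0 − 39.96) / 16.10 = 2.67.
|z| = 2.67 > 2.

yes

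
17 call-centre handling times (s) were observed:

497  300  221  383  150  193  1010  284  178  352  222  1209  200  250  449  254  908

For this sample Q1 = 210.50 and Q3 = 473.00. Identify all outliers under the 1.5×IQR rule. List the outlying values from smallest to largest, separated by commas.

IQR = Q3 − Q1 = 473.00 − 210.50 = 262.50.
Lower fence = Q1 − 1.5·IQR = 210.50 − 393.75 = -183.25.
Upper fence = Q3 + 1.5·IQR = 473.00 + 393.75 = 866.75.
908 > 866.75 → outlier.
1010 > 866.75 → outlier.
1209 > 866.75 → outlier.
All remaining values lie within [-183.25, 866.75].

908, 1010, 1209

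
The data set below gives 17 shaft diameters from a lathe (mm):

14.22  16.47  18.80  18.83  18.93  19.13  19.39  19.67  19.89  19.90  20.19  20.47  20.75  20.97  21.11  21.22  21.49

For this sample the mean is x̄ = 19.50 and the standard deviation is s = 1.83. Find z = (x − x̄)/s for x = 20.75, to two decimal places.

z = (20.75 − 19.50) / 1.83 = 0.68.

0.68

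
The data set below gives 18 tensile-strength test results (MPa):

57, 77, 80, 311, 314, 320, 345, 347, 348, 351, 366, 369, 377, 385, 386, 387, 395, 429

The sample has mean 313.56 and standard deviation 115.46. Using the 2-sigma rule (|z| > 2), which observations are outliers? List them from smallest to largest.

Cutoffs at x̄ ± 2s: 313.56 ± 2·115.46 = [82.64, 544.48].
57: z = -2.22, |z| > 2 → outlier.
77: z = -2.05, |z| > 2 → outlier.
80: z = -2.02, |z| > 2 → outlier.
Every other value lies within [82.64, 544.48].

57, 77, 80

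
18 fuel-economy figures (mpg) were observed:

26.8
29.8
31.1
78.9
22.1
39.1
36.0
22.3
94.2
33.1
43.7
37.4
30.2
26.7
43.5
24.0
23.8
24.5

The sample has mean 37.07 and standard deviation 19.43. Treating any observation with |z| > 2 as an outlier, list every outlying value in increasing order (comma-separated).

78.9, 94.2

Cutoffs at x̄ ± 2s: 37.07 ± 2·19.43 = [-1.79, 75.93].
78.9: z = 2.15, |z| > 2 → outlier.
94.2: z = 2.94, |z| > 2 → outlier.
Every other value lies within [-1.79, 75.93].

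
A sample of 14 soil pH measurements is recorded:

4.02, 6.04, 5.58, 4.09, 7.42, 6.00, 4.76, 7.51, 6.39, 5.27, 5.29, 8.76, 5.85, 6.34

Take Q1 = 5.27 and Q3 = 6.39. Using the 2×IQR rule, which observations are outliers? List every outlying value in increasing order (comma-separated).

8.76

IQR = Q3 − Q1 = 6.39 − 5.27 = 1.12.
Lower fence = Q1 − 2·IQR = 5.27 − 2.24 = 3.03.
Upper fence = Q3 + 2·IQR = 6.39 + 2.24 = 8.63.
8.76 > 8.63 → outlier.
All remaining values lie within [3.03, 8.63].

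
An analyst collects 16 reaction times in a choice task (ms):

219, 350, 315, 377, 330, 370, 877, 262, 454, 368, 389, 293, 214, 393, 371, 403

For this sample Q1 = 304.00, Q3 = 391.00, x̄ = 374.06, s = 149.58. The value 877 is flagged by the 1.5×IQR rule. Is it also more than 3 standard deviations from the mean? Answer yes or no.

yes

z = (877 − 374.06) / 149.58 = 3.36.
|z| = 3.36 > 3.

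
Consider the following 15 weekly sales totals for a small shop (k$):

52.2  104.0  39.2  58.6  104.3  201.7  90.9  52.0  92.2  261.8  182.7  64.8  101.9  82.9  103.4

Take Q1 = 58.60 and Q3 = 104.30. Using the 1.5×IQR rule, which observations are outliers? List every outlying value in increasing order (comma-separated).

182.7, 201.7, 261.8

IQR = Q3 − Q1 = 104.30 − 58.60 = 45.70.
Lower fence = Q1 − 1.5·IQR = 58.60 − 68.55 = -9.95.
Upper fence = Q3 + 1.5·IQR = 104.30 + 68.55 = 172.85.
182.7 > 172.85 → outlier.
201.7 > 172.85 → outlier.
261.8 > 172.85 → outlier.
All remaining values lie within [-9.95, 172.85].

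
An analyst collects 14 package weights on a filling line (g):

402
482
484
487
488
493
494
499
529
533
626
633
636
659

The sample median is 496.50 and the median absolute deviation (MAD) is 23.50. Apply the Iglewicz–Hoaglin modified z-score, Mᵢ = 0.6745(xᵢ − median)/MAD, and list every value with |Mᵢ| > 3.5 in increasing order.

|Mᵢ| > 3.5 ⇔ |xᵢ − 496.50| > 3.5·23.50/0.6745 = 121.94.
So outliers lie outside [374.56, 618.44].
626: M = 3.72 → outlier.
633: M = 3.92 → outlier.
636: M = 4.00 → outlier.
659: M = 4.66 → outlier.

626, 633, 636, 659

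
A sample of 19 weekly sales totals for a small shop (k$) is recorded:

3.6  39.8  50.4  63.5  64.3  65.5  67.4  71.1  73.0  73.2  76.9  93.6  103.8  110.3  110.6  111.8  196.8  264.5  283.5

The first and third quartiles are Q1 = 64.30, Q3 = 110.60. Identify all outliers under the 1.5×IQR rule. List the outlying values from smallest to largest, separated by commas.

196.8, 264.5, 283.5

IQR = Q3 − Q1 = 110.60 − 64.30 = 46.30.
Lower fence = Q1 − 1.5·IQR = 64.30 − 69.45 = -5.15.
Upper fence = Q3 + 1.5·IQR = 110.60 + 69.45 = 180.05.
196.8 > 180.05 → outlier.
264.5 > 180.05 → outlier.
283.5 > 180.05 → outlier.
All remaining values lie within [-5.15, 180.05].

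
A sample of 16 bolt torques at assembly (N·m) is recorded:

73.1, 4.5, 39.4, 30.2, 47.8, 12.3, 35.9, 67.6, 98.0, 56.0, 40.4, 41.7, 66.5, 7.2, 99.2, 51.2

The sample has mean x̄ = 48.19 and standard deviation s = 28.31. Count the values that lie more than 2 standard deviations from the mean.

Cutoffs: x̄ ± 2s = [-8.43, 104.81].
Every value lies within the cutoffs.

0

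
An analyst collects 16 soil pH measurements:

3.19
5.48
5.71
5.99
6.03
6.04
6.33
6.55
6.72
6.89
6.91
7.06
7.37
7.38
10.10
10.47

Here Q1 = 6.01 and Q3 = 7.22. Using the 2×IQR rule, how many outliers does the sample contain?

3

IQR = 1.21; fences at 6.01 − 2.42 = 3.59 and 7.22 + 2.42 = 9.64.
Outside the cutoffs: 3.19, 10.10, 10.47.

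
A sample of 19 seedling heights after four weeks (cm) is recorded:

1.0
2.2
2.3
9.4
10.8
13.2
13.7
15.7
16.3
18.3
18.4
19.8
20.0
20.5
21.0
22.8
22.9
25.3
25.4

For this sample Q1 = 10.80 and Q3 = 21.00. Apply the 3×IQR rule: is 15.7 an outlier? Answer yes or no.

IQR = Q3 − Q1 = 21.00 − 10.80 = 10.20.
Lower fence = Q1 − 3·IQR = 10.80 − 30.60 = -19.80.
Upper fence = Q3 + 3·IQR = 21.00 + 30.60 = 51.60.
15.7 lies within [-19.80, 51.60].

no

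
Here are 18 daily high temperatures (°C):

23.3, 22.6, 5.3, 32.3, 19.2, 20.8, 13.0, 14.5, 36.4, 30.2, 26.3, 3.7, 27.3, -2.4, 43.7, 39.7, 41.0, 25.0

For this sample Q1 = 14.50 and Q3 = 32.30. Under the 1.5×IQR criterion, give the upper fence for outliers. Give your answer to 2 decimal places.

IQR = Q3 − Q1 = 32.30 − 14.50 = 17.80.
Lower fence = Q1 − 1.5·IQR = 14.50 − 26.70 = -12.20.
Upper fence = Q3 + 1.5·IQR = 32.30 + 26.70 = 59.00.

59.00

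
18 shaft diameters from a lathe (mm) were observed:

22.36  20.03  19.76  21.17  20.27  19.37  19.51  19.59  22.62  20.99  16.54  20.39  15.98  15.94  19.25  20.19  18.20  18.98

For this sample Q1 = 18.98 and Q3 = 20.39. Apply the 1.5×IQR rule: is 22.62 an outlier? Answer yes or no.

yes

IQR = Q3 − Q1 = 20.39 − 18.98 = 1.41.
Lower fence = Q1 − 1.5·IQR = 18.98 − 2.115 = 16.865.
Upper fence = Q3 + 1.5·IQR = 20.39 + 2.115 = 22.505.
22.62 lies above the upper fence.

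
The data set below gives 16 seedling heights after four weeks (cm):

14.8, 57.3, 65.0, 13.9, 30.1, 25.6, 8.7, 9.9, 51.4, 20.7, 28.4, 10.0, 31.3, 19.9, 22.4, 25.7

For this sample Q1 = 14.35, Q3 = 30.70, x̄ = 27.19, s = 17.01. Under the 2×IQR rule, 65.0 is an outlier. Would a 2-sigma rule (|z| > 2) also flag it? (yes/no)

z = (65.0 − 27.19) / 17.01 = 2.22.
|z| = 2.22 > 2.

yes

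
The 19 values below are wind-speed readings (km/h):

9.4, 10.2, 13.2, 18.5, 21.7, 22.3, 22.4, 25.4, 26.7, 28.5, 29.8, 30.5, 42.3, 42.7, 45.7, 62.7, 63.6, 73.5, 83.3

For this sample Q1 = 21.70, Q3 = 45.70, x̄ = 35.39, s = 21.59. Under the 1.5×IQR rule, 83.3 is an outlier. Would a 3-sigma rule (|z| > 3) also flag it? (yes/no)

no

z = (83.3 − 35.39) / 21.59 = 2.22.
|z| = 2.22 ≤ 3.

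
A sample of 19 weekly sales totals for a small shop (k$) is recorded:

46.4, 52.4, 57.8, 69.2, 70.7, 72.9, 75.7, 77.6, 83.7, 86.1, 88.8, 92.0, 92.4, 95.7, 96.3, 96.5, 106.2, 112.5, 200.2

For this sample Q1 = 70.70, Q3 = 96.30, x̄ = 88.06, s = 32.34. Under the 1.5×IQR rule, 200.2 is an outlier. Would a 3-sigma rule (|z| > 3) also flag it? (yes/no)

yes

z = (200.2 − 88.06) / 32.34 = 3.47.
|z| = 3.47 > 3.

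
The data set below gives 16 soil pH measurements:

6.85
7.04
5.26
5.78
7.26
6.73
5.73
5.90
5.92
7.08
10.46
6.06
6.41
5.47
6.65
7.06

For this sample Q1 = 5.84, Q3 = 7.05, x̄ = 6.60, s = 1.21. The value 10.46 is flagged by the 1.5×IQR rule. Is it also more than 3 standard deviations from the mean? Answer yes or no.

z = (10.46 − 6.60) / 1.21 = 3.19.
|z| = 3.19 > 3.

yes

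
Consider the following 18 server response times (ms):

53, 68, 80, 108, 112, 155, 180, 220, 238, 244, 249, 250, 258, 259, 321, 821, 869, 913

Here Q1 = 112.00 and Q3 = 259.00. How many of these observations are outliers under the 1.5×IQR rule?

3

IQR = 147.00; fences at 112.00 − 220.50 = -108.50 and 259.00 + 220.50 = 479.50.
Outside the cutoffs: 821, 869, 913.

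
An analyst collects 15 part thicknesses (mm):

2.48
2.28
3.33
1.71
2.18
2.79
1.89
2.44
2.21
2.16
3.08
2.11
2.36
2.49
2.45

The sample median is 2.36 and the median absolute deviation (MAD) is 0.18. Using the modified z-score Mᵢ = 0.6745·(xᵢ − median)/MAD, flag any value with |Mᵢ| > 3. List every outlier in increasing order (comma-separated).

|Mᵢ| > 3 ⇔ |xᵢ − 2.36| > 3·0.18/0.6745 = 0.80.
So outliers lie outside [1.56, 3.16].
3.33: M = 3.63 → outlier.

3.33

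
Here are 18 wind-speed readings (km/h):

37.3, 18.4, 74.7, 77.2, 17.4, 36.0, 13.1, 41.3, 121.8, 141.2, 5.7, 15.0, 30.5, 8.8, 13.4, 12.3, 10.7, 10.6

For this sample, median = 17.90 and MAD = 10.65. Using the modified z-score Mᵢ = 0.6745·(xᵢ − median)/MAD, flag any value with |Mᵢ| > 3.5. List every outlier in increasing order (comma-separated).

74.7, 77.2, 121.8, 141.2

|Mᵢ| > 3.5 ⇔ |xᵢ − 17.90| > 3.5·10.65/0.6745 = 55.26.
So outliers lie outside [-37.36, 73.16].
74.7: M = 3.60 → outlier.
77.2: M = 3.76 → outlier.
121.8: M = 6.58 → outlier.
141.2: M = 7.81 → outlier.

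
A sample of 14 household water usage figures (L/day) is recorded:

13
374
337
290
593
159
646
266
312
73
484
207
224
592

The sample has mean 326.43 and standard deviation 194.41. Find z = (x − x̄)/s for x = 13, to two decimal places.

z = (13 − 326.43) / 194.41 = -1.61.

-1.61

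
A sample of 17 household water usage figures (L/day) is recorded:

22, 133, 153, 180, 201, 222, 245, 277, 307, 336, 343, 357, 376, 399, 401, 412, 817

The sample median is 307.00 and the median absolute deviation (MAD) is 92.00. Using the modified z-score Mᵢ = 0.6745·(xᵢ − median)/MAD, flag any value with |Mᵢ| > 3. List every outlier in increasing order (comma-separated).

|Mᵢ| > 3 ⇔ |xᵢ − 307.00| > 3·92.00/0.6745 = 409.19.
So outliers lie outside [-102.19, 716.19].
817: M = 3.74 → outlier.

817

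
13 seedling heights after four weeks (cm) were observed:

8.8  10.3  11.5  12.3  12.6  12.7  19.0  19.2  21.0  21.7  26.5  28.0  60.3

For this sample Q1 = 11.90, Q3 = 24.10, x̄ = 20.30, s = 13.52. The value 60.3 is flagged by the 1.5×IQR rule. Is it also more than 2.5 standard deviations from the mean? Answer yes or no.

yes

z = (60.3 − 20.30) / 13.52 = 2.96.
|z| = 2.96 > 2.5.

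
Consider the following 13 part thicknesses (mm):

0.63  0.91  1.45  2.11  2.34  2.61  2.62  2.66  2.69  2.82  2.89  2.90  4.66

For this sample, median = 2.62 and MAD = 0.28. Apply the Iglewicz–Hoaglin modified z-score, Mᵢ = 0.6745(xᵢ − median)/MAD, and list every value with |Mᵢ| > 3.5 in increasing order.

|Mᵢ| > 3.5 ⇔ |xᵢ − 2.62| > 3.5·0.28/0.6745 = 1.45.
So outliers lie outside [1.17, 4.07].
0.63: M = -4.79 → outlier.
0.91: M = -4.12 → outlier.
4.66: M = 4.91 → outlier.

0.63, 0.91, 4.66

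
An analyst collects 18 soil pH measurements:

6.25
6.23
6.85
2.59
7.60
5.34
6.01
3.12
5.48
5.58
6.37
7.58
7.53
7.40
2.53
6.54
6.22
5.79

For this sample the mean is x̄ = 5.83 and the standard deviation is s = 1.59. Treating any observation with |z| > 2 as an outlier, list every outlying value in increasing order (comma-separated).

Cutoffs at x̄ ± 2s: 5.83 ± 2·1.59 = [2.65, 9.01].
2.53: z = -2.08, |z| > 2 → outlier.
2.59: z = -2.04, |z| > 2 → outlier.
Every other value lies within [2.65, 9.01].

2.53, 2.59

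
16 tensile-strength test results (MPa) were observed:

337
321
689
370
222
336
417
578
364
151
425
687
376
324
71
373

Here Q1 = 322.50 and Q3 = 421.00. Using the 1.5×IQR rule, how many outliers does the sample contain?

5

IQR = 98.50; fences at 322.50 − 147.75 = 174.75 and 421.00 + 147.75 = 568.75.
Outside the cutoffs: 71, 151, 578, 687, 689.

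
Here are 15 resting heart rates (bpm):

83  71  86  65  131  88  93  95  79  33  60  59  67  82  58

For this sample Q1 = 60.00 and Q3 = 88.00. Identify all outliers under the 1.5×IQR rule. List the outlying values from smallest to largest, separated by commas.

131

IQR = Q3 − Q1 = 88.00 − 60.00 = 28.00.
Lower fence = Q1 − 1.5·IQR = 60.00 − 42.00 = 18.00.
Upper fence = Q3 + 1.5·IQR = 88.00 + 42.00 = 130.00.
131 > 130.00 → outlier.
All remaining values lie within [18.00, 130.00].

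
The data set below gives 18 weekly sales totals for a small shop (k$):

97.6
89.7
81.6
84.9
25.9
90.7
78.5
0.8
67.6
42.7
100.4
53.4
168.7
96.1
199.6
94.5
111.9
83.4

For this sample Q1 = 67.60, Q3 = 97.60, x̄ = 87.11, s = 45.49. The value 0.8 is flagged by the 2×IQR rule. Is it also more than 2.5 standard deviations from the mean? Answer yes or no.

no

z = (0.8 − 87.11) / 45.49 = -1.90.
|z| = 1.90 ≤ 2.5.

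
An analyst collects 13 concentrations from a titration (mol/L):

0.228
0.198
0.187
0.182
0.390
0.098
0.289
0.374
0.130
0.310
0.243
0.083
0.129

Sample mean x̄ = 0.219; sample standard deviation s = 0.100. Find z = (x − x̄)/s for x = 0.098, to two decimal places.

-1.21

z = (0.098 − 0.219) / 0.100 = -1.21.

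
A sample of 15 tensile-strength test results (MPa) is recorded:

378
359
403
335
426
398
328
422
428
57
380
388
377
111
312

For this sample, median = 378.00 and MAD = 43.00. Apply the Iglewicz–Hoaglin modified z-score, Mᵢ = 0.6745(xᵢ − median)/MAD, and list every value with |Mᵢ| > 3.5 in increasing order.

57, 111

|Mᵢ| > 3.5 ⇔ |xᵢ − 378.00| > 3.5·43.00/0.6745 = 223.13.
So outliers lie outside [154.87, 601.13].
57: M = -5.04 → outlier.
111: M = -4.19 → outlier.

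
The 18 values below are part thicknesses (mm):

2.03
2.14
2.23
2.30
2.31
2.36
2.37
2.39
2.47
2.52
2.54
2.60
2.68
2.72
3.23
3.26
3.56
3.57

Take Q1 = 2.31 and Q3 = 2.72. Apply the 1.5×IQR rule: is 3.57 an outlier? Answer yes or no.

IQR = Q3 − Q1 = 2.72 − 2.31 = 0.41.
Lower fence = Q1 − 1.5·IQR = 2.31 − 0.615 = 1.695.
Upper fence = Q3 + 1.5·IQR = 2.72 + 0.615 = 3.335.
3.57 lies above the upper fence.

yes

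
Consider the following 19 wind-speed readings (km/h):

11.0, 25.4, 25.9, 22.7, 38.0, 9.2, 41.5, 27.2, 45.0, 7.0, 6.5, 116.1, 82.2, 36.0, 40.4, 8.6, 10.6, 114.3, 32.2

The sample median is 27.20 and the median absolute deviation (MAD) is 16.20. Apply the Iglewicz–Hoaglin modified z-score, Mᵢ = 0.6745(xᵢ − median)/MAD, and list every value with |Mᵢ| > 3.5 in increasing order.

|Mᵢ| > 3.5 ⇔ |xᵢ − 27.20| > 3.5·16.20/0.6745 = 84.06.
So outliers lie outside [-56.86, 111.26].
114.3: M = 3.63 → outlier.
116.1: M = 3.70 → outlier.

114.3, 116.1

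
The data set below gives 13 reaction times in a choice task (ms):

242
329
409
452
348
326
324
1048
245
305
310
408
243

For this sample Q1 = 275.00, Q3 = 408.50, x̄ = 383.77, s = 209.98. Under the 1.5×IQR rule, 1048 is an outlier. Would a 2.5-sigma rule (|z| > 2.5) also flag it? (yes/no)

z = (1048 − 383.77) / 209.98 = 3.16.
|z| = 3.16 > 2.5.

yes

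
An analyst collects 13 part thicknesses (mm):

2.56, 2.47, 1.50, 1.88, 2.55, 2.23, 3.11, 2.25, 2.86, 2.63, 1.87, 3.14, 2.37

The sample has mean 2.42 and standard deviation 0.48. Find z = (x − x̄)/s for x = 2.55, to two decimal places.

0.27

z = (2.55 − 2.42) / 0.48 = 0.27.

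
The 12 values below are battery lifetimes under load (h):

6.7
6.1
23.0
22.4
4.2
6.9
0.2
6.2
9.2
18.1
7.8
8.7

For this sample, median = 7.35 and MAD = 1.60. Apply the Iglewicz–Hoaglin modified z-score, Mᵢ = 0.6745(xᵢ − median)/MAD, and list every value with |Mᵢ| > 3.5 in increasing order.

|Mᵢ| > 3.5 ⇔ |xᵢ − 7.35| > 3.5·1.60/0.6745 = 8.30.
So outliers lie outside [-0.95, 15.65].
18.1: M = 4.53 → outlier.
22.4: M = 6.34 → outlier.
23.0: M = 6.60 → outlier.

18.1, 22.4, 23.0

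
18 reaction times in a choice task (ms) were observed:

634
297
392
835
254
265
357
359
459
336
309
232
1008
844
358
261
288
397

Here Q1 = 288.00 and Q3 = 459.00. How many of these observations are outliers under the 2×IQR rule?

3

IQR = 171.00; fences at 288.00 − 342.00 = -54.00 and 459.00 + 342.00 = 801.00.
Outside the cutoffs: 835, 844, 1008.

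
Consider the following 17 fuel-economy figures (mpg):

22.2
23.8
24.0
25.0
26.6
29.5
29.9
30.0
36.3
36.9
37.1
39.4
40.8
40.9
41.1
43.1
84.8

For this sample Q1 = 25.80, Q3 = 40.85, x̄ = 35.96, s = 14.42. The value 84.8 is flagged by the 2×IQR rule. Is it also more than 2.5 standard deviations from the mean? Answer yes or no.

yes

z = (84.8 − 35.96) / 14.42 = 3.39.
|z| = 3.39 > 2.5.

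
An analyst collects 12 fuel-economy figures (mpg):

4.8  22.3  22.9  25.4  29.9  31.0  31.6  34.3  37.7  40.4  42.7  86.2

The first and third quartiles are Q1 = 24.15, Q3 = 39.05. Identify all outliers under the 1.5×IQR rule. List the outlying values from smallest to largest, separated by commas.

86.2

IQR = Q3 − Q1 = 39.05 − 24.15 = 14.90.
Lower fence = Q1 − 1.5·IQR = 24.15 − 22.35 = 1.80.
Upper fence = Q3 + 1.5·IQR = 39.05 + 22.35 = 61.40.
86.2 > 61.40 → outlier.
All remaining values lie within [1.80, 61.40].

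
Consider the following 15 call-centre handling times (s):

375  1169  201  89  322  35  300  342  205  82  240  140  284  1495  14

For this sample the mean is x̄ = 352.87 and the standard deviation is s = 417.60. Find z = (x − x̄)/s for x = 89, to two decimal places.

-0.63

z = (89 − 352.87) / 417.60 = -0.63.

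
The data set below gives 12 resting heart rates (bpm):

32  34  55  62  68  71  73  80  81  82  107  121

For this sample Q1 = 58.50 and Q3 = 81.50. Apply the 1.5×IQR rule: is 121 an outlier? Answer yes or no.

yes

IQR = Q3 − Q1 = 81.50 − 58.50 = 23.00.
Lower fence = Q1 − 1.5·IQR = 58.50 − 34.50 = 24.00.
Upper fence = Q3 + 1.5·IQR = 81.50 + 34.50 = 116.00.
121 lies above the upper fence.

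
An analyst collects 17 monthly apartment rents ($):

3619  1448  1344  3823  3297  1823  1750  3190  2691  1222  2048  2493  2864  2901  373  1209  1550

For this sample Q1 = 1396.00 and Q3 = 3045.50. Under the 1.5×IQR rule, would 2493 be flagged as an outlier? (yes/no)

IQR = Q3 − Q1 = 3045.50 − 1396.00 = 1649.50.
Lower fence = Q1 − 1.5·IQR = 1396.00 − 2474.25 = -1078.25.
Upper fence = Q3 + 1.5·IQR = 3045.50 + 2474.25 = 5519.75.
2493 lies within [-1078.25, 5519.75].

no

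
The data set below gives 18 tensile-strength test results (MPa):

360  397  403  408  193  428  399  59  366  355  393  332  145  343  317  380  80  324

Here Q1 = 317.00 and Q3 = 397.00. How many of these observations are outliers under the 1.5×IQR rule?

IQR = 80.00; fences at 317.00 − 120.00 = 197.00 and 397.00 + 120.00 = 517.00.
Outside the cutoffs: 59, 80, 145, 193.

4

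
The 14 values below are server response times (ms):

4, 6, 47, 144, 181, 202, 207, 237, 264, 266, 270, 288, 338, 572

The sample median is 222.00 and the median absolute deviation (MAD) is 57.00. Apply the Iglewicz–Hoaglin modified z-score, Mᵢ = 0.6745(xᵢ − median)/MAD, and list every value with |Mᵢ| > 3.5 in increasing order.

|Mᵢ| > 3.5 ⇔ |xᵢ − 222.00| > 3.5·57.00/0.6745 = 295.77.
So outliers lie outside [-73.77, 517.77].
572: M = 4.14 → outlier.

572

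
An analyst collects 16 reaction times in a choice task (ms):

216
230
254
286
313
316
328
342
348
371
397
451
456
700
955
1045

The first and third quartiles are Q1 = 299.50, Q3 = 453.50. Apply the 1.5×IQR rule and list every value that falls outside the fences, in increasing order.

IQR = Q3 − Q1 = 453.50 − 299.50 = 154.00.
Lower fence = Q1 − 1.5·IQR = 299.50 − 231.00 = 68.50.
Upper fence = Q3 + 1.5·IQR = 453.50 + 231.00 = 684.50.
700 > 684.50 → outlier.
955 > 684.50 → outlier.
1045 > 684.50 → outlier.
All remaining values lie within [68.50, 684.50].

700, 955, 1045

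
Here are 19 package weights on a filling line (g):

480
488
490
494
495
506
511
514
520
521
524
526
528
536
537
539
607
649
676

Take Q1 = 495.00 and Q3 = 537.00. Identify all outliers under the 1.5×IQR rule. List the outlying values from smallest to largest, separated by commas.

607, 649, 676

IQR = Q3 − Q1 = 537.00 − 495.00 = 42.00.
Lower fence = Q1 − 1.5·IQR = 495.00 − 63.00 = 432.00.
Upper fence = Q3 + 1.5·IQR = 537.00 + 63.00 = 600.00.
607 > 600.00 → outlier.
649 > 600.00 → outlier.
676 > 600.00 → outlier.
All remaining values lie within [432.00, 600.00].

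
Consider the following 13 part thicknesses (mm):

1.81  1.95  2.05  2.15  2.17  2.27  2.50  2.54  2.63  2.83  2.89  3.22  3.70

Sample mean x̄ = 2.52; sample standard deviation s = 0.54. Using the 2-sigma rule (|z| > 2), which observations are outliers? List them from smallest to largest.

3.70

Cutoffs at x̄ ± 2s: 2.52 ± 2·0.54 = [1.44, 3.60].
3.70: z = 2.19, |z| > 2 → outlier.
Every other value lies within [1.44, 3.60].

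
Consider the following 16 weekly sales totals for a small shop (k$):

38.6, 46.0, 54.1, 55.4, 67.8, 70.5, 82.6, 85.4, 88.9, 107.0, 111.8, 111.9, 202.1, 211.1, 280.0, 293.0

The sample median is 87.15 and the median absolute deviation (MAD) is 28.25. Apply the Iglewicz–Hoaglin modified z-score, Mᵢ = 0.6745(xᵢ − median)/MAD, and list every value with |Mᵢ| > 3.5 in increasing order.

280.0, 293.0

|Mᵢ| > 3.5 ⇔ |xᵢ − 87.15| > 3.5·28.25/0.6745 = 146.59.
So outliers lie outside [-59.44, 233.74].
280.0: M = 4.60 → outlier.
293.0: M = 4.91 → outlier.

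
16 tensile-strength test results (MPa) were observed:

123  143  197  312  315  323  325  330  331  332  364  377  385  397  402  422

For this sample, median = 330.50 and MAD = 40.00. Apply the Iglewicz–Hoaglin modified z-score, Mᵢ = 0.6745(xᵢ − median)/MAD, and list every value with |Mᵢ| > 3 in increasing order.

|Mᵢ| > 3 ⇔ |xᵢ − 330.50| > 3·40.00/0.6745 = 177.91.
So outliers lie outside [152.59, 508.41].
123: M = -3.50 → outlier.
143: M = -3.16 → outlier.

123, 143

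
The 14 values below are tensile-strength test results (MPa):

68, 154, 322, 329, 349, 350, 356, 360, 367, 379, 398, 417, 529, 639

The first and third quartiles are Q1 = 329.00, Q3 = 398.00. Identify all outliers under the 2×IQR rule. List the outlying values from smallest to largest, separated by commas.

68, 154, 639

IQR = Q3 − Q1 = 398.00 − 329.00 = 69.00.
Lower fence = Q1 − 2·IQR = 329.00 − 138.00 = 191.00.
Upper fence = Q3 + 2·IQR = 398.00 + 138.00 = 536.00.
68 < 191.00 → outlier.
154 < 191.00 → outlier.
639 > 536.00 → outlier.
All remaining values lie within [191.00, 536.00].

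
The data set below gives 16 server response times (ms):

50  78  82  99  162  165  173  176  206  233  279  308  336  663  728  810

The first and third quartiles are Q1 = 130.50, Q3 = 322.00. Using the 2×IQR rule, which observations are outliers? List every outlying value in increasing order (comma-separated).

728, 810

IQR = Q3 − Q1 = 322.00 − 130.50 = 191.50.
Lower fence = Q1 − 2·IQR = 130.50 − 383.00 = -252.50.
Upper fence = Q3 + 2·IQR = 322.00 + 383.00 = 705.00.
728 > 705.00 → outlier.
810 > 705.00 → outlier.
All remaining values lie within [-252.50, 705.00].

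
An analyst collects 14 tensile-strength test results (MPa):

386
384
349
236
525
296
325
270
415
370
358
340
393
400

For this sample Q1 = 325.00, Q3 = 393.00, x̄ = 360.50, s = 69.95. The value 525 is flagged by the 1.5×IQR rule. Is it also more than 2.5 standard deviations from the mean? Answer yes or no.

z = (525 − 360.50) / 69.95 = 2.35.
|z| = 2.35 ≤ 2.5.

no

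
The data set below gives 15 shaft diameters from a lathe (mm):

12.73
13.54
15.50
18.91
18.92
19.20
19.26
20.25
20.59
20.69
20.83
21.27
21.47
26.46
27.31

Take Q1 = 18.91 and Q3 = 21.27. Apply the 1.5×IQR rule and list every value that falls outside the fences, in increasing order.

IQR = Q3 − Q1 = 21.27 − 18.91 = 2.36.
Lower fence = Q1 − 1.5·IQR = 18.91 − 3.54 = 15.37.
Upper fence = Q3 + 1.5·IQR = 21.27 + 3.54 = 24.81.
12.73 < 15.37 → outlier.
13.54 < 15.37 → outlier.
26.46 > 24.81 → outlier.
27.31 > 24.81 → outlier.
All remaining values lie within [15.37, 24.81].

12.73, 13.54, 26.46, 27.31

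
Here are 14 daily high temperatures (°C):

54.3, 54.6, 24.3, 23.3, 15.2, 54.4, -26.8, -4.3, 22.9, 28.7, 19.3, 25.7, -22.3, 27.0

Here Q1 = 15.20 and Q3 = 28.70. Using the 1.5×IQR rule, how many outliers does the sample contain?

5

IQR = 13.50; fences at 15.20 − 20.25 = -5.05 and 28.70 + 20.25 = 48.95.
Outside the cutoffs: -26.8, -22.3, 54.3, 54.4, 54.6.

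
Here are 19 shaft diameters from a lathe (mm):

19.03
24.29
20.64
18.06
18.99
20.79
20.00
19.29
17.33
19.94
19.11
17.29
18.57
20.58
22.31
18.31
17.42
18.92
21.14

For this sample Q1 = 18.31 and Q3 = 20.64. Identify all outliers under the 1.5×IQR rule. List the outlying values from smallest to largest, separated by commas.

IQR = Q3 − Q1 = 20.64 − 18.31 = 2.33.
Lower fence = Q1 − 1.5·IQR = 18.31 − 3.495 = 14.815.
Upper fence = Q3 + 1.5·IQR = 20.64 + 3.495 = 24.135.
24.29 > 24.135 → outlier.
All remaining values lie within [14.815, 24.135].

24.29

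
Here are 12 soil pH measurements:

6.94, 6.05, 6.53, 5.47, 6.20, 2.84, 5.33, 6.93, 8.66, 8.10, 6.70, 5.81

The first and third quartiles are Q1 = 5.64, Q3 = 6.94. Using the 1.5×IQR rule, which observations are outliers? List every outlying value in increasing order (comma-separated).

2.84

IQR = Q3 − Q1 = 6.94 − 5.64 = 1.30.
Lower fence = Q1 − 1.5·IQR = 5.64 − 1.95 = 3.69.
Upper fence = Q3 + 1.5·IQR = 6.94 + 1.95 = 8.89.
2.84 < 3.69 → outlier.
All remaining values lie within [3.69, 8.89].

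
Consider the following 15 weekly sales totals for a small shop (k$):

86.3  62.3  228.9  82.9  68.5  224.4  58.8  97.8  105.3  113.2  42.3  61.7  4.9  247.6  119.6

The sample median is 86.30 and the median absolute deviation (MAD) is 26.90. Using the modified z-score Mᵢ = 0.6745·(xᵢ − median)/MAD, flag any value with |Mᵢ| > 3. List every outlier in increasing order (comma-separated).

|Mᵢ| > 3 ⇔ |xᵢ − 86.30| > 3·26.90/0.6745 = 119.64.
So outliers lie outside [-33.34, 205.94].
224.4: M = 3.46 → outlier.
228.9: M = 3.58 → outlier.
247.6: M = 4.04 → outlier.

224.4, 228.9, 247.6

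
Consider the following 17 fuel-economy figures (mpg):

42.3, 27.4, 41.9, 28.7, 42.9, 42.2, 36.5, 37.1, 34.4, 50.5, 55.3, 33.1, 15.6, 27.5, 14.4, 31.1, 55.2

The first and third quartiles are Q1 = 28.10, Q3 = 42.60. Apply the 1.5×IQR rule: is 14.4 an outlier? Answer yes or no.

IQR = Q3 − Q1 = 42.60 − 28.10 = 14.50.
Lower fence = Q1 − 1.5·IQR = 28.10 − 21.75 = 6.35.
Upper fence = Q3 + 1.5·IQR = 42.60 + 21.75 = 64.35.
14.4 lies within [6.35, 64.35].

no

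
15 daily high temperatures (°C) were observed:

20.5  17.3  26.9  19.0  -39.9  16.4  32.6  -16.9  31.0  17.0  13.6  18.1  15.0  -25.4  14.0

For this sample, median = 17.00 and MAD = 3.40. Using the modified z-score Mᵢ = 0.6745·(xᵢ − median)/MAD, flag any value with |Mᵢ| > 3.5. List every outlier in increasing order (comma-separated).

-39.9, -25.4, -16.9

|Mᵢ| > 3.5 ⇔ |xᵢ − 17.00| > 3.5·3.40/0.6745 = 17.64.
So outliers lie outside [-0.64, 34.64].
-39.9: M = -11.29 → outlier.
-25.4: M = -8.41 → outlier.
-16.9: M = -6.73 → outlier.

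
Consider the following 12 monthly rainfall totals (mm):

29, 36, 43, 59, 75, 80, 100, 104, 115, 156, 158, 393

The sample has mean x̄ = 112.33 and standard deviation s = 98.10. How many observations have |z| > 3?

Cutoffs: x̄ ± 3s = [-181.97, 406.63].
Every value lies within the cutoffs.

0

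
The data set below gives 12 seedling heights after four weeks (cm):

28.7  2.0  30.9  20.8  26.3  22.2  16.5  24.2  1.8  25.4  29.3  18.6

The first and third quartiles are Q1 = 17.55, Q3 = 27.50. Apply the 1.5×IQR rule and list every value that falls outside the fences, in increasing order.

1.8, 2.0

IQR = Q3 − Q1 = 27.50 − 17.55 = 9.95.
Lower fence = Q1 − 1.5·IQR = 17.55 − 14.925 = 2.625.
Upper fence = Q3 + 1.5·IQR = 27.50 + 14.925 = 42.425.
1.8 < 2.625 → outlier.
2.0 < 2.625 → outlier.
All remaining values lie within [2.625, 42.425].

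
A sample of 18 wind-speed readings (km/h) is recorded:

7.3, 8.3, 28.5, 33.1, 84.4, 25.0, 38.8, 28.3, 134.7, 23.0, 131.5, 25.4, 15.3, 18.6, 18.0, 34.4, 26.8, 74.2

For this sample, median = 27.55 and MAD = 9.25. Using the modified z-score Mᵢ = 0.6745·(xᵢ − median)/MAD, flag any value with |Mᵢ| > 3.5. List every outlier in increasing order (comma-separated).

|Mᵢ| > 3.5 ⇔ |xᵢ − 27.55| > 3.5·9.25/0.6745 = 48.00.
So outliers lie outside [-20.45, 75.55].
84.4: M = 4.15 → outlier.
131.5: M = 7.58 → outlier.
134.7: M = 7.81 → outlier.

84.4, 131.5, 134.7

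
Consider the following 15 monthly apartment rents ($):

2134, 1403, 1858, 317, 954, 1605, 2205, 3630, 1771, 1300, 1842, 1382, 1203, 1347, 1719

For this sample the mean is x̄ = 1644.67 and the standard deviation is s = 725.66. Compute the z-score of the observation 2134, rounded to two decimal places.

z = (2134 − 1644.67) / 725.66 = 0.67.

0.67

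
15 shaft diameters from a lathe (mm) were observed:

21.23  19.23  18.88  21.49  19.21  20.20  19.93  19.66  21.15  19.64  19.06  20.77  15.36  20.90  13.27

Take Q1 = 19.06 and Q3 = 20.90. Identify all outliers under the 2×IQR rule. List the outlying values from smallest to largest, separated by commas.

IQR = Q3 − Q1 = 20.90 − 19.06 = 1.84.
Lower fence = Q1 − 2·IQR = 19.06 − 3.68 = 15.38.
Upper fence = Q3 + 2·IQR = 20.90 + 3.68 = 24.58.
13.27 < 15.38 → outlier.
15.36 < 15.38 → outlier.
All remaining values lie within [15.38, 24.58].

13.27, 15.36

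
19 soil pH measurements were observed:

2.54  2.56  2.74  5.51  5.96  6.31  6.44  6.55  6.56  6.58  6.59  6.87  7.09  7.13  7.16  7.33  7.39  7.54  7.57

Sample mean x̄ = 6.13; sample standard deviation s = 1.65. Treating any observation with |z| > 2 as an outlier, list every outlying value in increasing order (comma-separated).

2.54, 2.56, 2.74

Cutoffs at x̄ ± 2s: 6.13 ± 2·1.65 = [2.83, 9.43].
2.54: z = -2.18, |z| > 2 → outlier.
2.56: z = -2.16, |z| > 2 → outlier.
2.74: z = -2.05, |z| > 2 → outlier.
Every other value lies within [2.83, 9.43].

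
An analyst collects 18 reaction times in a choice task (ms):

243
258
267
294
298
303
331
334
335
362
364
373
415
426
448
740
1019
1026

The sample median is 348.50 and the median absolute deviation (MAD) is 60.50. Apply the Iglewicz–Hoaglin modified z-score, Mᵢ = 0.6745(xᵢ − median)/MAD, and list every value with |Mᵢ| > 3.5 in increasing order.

740, 1019, 1026

|Mᵢ| > 3.5 ⇔ |xᵢ − 348.50| > 3.5·60.50/0.6745 = 313.94.
So outliers lie outside [34.56, 662.44].
740: M = 4.36 → outlier.
1019: M = 7.48 → outlier.
1026: M = 7.55 → outlier.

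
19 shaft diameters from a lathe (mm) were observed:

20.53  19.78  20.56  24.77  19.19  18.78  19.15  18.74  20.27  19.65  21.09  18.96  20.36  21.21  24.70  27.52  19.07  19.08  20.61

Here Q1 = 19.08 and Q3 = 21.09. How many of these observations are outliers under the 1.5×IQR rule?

3

IQR = 2.01; fences at 19.08 − 3.015 = 16.065 and 21.09 + 3.015 = 24.105.
Outside the cutoffs: 24.70, 24.77, 27.52.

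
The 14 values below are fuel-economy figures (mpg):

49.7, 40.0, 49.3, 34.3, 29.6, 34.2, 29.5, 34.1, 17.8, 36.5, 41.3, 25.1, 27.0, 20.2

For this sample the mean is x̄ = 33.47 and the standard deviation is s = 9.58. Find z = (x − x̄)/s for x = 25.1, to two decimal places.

-0.87

z = (25.1 − 33.47) / 9.58 = -0.87.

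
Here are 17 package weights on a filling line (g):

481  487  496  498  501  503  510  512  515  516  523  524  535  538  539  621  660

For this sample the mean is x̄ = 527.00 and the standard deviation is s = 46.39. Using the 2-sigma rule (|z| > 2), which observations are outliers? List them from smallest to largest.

Cutoffs at x̄ ± 2s: 527.00 ± 2·46.39 = [434.22, 619.78].
621: z = 2.03, |z| > 2 → outlier.
660: z = 2.87, |z| > 2 → outlier.
Every other value lies within [434.22, 619.78].

621, 660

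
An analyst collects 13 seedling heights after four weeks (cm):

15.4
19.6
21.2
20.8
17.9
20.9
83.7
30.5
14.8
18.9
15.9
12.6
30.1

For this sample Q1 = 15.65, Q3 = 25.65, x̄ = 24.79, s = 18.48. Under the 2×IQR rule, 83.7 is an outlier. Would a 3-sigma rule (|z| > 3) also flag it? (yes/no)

yes

z = (83.7 − 24.79) / 18.48 = 3.19.
|z| = 3.19 > 3.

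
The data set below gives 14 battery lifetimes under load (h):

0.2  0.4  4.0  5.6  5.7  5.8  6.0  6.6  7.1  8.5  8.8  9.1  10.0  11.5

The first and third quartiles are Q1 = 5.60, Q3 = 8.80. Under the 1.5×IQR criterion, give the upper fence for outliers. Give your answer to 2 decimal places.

IQR = Q3 − Q1 = 8.80 − 5.60 = 3.20.
Lower fence = Q1 − 1.5·IQR = 5.60 − 4.80 = 0.80.
Upper fence = Q3 + 1.5·IQR = 8.80 + 4.80 = 13.60.

13.60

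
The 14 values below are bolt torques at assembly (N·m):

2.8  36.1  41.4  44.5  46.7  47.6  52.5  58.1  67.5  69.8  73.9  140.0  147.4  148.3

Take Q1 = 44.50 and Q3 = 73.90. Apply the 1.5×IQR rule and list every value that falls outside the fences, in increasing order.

IQR = Q3 − Q1 = 73.90 − 44.50 = 29.40.
Lower fence = Q1 − 1.5·IQR = 44.50 − 44.10 = 0.40.
Upper fence = Q3 + 1.5·IQR = 73.90 + 44.10 = 118.00.
140.0 > 118.00 → outlier.
147.4 > 118.00 → outlier.
148.3 > 118.00 → outlier.
All remaining values lie within [0.40, 118.00].

140.0, 147.4, 148.3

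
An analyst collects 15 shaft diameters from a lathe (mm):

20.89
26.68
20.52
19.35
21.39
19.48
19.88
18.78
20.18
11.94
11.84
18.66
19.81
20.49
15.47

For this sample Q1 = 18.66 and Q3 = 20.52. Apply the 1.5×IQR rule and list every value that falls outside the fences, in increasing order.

11.84, 11.94, 15.47, 26.68

IQR = Q3 − Q1 = 20.52 − 18.66 = 1.86.
Lower fence = Q1 − 1.5·IQR = 18.66 − 2.79 = 15.87.
Upper fence = Q3 + 1.5·IQR = 20.52 + 2.79 = 23.31.
11.84 < 15.87 → outlier.
11.94 < 15.87 → outlier.
15.47 < 15.87 → outlier.
26.68 > 23.31 → outlier.
All remaining values lie within [15.87, 23.31].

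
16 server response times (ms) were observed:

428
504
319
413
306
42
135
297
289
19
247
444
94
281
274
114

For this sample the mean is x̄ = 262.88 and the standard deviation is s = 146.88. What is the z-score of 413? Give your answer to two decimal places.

z = (413 − 262.88) / 146.88 = 1.02.

1.02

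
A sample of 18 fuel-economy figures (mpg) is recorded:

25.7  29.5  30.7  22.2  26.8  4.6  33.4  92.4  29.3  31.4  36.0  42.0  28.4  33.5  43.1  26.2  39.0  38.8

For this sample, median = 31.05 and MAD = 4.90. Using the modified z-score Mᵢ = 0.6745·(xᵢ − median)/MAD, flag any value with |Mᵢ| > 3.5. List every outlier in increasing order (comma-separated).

|Mᵢ| > 3.5 ⇔ |xᵢ − 31.05| > 3.5·4.90/0.6745 = 25.43.
So outliers lie outside [5.62, 56.48].
4.6: M = -3.64 → outlier.
92.4: M = 8.45 → outlier.

4.6, 92.4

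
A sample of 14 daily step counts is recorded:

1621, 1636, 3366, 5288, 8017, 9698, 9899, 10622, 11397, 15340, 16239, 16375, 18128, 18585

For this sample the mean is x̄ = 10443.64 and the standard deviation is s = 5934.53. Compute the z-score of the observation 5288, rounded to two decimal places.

z = (5288 − 10443.64) / 5934.53 = -0.87.

-0.87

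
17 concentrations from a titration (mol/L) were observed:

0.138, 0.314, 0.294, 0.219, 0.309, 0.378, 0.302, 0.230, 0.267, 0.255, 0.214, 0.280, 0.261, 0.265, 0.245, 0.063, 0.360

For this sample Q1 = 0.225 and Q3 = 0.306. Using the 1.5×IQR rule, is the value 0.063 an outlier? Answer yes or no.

yes

IQR = Q3 − Q1 = 0.306 − 0.225 = 0.081.
Lower fence = Q1 − 1.5·IQR = 0.225 − 0.1215 = 0.1035.
Upper fence = Q3 + 1.5·IQR = 0.306 + 0.1215 = 0.4275.
0.063 lies below the lower fence.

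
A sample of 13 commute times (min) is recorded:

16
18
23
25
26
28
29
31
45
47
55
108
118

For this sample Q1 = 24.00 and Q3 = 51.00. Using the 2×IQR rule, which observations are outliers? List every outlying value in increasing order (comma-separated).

IQR = Q3 − Q1 = 51.00 − 24.00 = 27.00.
Lower fence = Q1 − 2·IQR = 24.00 − 54.00 = -30.00.
Upper fence = Q3 + 2·IQR = 51.00 + 54.00 = 105.00.
108 > 105.00 → outlier.
118 > 105.00 → outlier.
All remaining values lie within [-30.00, 105.00].

108, 118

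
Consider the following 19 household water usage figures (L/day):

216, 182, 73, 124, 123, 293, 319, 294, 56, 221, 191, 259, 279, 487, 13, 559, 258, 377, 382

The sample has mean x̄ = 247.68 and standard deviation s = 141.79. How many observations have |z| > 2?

1

Cutoffs: x̄ ± 2s = [-35.90, 531.26].
Outside the cutoffs: 559.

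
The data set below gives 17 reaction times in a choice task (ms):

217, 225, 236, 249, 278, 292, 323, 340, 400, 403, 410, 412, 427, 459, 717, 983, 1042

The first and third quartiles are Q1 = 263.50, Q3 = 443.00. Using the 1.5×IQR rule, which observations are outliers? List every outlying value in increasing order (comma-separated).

IQR = Q3 − Q1 = 443.00 − 263.50 = 179.50.
Lower fence = Q1 − 1.5·IQR = 263.50 − 269.25 = -5.75.
Upper fence = Q3 + 1.5·IQR = 443.00 + 269.25 = 712.25.
717 > 712.25 → outlier.
983 > 712.25 → outlier.
1042 > 712.25 → outlier.
All remaining values lie within [-5.75, 712.25].

717, 983, 1042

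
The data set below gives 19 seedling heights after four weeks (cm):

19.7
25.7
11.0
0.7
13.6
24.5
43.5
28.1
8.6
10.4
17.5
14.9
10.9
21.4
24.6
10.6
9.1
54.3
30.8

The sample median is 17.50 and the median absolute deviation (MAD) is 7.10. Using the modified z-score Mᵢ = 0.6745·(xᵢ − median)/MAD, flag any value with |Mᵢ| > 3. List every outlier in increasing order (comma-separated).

54.3

|Mᵢ| > 3 ⇔ |xᵢ − 17.50| > 3·7.10/0.6745 = 31.58.
So outliers lie outside [-14.08, 49.08].
54.3: M = 3.50 → outlier.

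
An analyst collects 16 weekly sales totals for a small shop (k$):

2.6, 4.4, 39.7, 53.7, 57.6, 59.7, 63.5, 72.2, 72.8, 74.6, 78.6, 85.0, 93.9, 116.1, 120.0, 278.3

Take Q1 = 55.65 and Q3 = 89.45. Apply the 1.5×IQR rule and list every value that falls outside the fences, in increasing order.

2.6, 4.4, 278.3

IQR = Q3 − Q1 = 89.45 − 55.65 = 33.80.
Lower fence = Q1 − 1.5·IQR = 55.65 − 50.70 = 4.95.
Upper fence = Q3 + 1.5·IQR = 89.45 + 50.70 = 140.15.
2.6 < 4.95 → outlier.
4.4 < 4.95 → outlier.
278.3 > 140.15 → outlier.
All remaining values lie within [4.95, 140.15].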